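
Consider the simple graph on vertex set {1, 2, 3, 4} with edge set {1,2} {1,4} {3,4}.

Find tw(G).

A width-1 tree decomposition is:
Bags: B1 = {3, 4}  B2 = {1, 4}  B3 = {1, 2}
Tree: B1–B2, B2–B3
The largest bag has 2 vertices, giving width 1; this decomposition certifies tw(G) ≤ 1. G has an edge, so its treewidth is at least 1. Combining the bounds, tw(G) = 1.

1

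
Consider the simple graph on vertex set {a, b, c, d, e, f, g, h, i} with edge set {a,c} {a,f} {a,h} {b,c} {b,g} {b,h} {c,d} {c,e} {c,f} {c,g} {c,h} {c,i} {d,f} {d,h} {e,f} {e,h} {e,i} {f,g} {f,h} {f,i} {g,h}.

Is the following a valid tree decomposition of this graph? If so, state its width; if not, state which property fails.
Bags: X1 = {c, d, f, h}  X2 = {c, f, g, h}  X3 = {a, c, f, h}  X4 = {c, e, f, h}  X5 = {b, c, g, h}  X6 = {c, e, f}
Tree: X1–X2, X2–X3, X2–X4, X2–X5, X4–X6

A tree decomposition must satisfy three properties: every vertex lies in some bag; for every edge, both endpoints lie together in some bag; and for every vertex, the bags containing it form a connected subtree. Here vertex i appears in no bag, so the decomposition is invalid.

No — vertex i appears in no bag.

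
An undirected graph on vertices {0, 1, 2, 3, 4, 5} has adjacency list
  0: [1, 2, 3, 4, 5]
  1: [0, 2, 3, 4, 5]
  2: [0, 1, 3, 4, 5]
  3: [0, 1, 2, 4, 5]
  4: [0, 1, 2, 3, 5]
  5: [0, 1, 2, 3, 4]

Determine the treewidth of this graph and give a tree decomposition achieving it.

With just one bag of size 6, the width is 6 − 1 = 5, so tw(G) ≤ 5. Conversely, {0, 1, 2, 3, 4, 5} is a clique of size 6, and the vertices of any clique must share a bag in every tree decomposition; so some bag has ≥ 6 vertices and tw(G) ≥ 5. Combining the bounds, tw(G) = 5.

Treewidth 5.
One such decomposition:
Bags: B1 = {0, 1, 2, 3, 4, 5}
Tree: (single bag)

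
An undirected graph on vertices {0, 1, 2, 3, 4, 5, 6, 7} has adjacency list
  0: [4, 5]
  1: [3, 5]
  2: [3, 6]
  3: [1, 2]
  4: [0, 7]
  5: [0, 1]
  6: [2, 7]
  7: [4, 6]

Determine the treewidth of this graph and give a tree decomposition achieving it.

Treewidth 2.
One optimal decomposition is:
Bags: B1 = {1, 2, 3}  B2 = {1, 2, 5}  B3 = {0, 2, 5}  B4 = {0, 2, 4}  B5 = {2, 4, 7}  B6 = {2, 6, 7}
Tree: B1–B2, B2–B3, B3–B4, B4–B5, B5–B6

Every bag has size at most 3, so the width is 3 − 1 = 2 and tw(G) ≤ 2. For the lower bound, G contains the cycle 2–3–1–5–0–4–7–6–2, so G is not a forest; only forests have treewidth ≤ 1, hence tw(G) ≥ 2. Combining the bounds, tw(G) = 2.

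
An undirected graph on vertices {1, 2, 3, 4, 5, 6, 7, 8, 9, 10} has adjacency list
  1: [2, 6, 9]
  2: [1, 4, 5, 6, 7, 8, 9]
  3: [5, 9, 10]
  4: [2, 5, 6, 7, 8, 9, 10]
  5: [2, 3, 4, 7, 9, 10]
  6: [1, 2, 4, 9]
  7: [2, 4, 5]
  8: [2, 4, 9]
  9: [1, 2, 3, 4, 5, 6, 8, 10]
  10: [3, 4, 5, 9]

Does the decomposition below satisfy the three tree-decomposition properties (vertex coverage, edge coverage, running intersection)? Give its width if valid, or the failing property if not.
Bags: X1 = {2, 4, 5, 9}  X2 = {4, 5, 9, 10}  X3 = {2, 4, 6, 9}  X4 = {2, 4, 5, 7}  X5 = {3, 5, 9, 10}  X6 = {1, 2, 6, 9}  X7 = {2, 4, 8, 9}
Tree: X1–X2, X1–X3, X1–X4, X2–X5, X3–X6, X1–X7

Yes; width 3.

Every vertex of G appears in some bag (union = {1, 2, 3, 4, 5, 6, 7, 8, 9, 10}); every edge is covered by a bag; and for each vertex v the set of bags containing v is connected in the bag tree. The decomposition is therefore valid. The largest bag has 4 vertices, so the width is 3.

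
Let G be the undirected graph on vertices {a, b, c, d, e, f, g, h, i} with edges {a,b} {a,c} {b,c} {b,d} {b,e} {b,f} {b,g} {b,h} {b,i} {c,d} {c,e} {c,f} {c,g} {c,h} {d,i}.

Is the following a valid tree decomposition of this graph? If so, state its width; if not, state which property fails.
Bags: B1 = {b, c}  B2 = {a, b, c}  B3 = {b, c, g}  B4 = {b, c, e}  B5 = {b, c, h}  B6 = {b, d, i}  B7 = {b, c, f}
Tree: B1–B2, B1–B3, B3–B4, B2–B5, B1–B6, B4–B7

No — edge (d,c) lies in no bag.

A tree decomposition must satisfy three properties: every vertex lies in some bag; for every edge, both endpoints lie together in some bag; and for every vertex, the bags containing it form a connected subtree. Here edge (d,c) lies in no bag, so the decomposition is invalid.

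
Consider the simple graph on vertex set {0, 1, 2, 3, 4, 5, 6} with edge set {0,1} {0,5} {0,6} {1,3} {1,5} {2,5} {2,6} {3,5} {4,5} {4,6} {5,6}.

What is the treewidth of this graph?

A width-2 tree decomposition is:
Bags: B1 = {0, 1, 5}  B2 = {0, 5, 6}  B3 = {2, 5, 6}  B4 = {4, 5, 6}  B5 = {1, 3, 5}
Tree: B1–B2, B2–B3, B2–B4, B1–B5
Each bag holds 3 vertices, so the decomposition has width 2, which upper-bounds the treewidth. For the lower bound, the 3 vertices {0, 1, 5} are pairwise adjacent, and any tree decomposition puts a clique entirely inside one bag — forcing width ≥ 2. The upper and lower bounds meet at 2, so that is the treewidth.

2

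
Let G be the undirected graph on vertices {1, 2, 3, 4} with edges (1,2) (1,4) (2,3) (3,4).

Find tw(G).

A width-2 tree decomposition is:
Bags: B1 = {2, 3, 4}  B2 = {1, 2, 4}
Tree: B1–B2
Every bag has size at most 3, so the width is 3 − 1 = 2 and tw(G) ≤ 2. Since 4–3–2–1–4 is a cycle in G, G is not acyclic. Forests are exactly the graphs of treewidth ≤ 1, so tw(G) ≥ 2. Hence tw(G) = 2 exactly.

2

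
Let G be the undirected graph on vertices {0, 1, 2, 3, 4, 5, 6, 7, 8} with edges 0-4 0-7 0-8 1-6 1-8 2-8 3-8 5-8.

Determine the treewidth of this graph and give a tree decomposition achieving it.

Treewidth 1.
Bags: B1 = {1, 8}  B2 = {5, 8}  B3 = {0, 8}  B4 = {0, 7}  B5 = {2, 8}  B6 = {1, 6}  B7 = {3, 8}  B8 = {0, 4}
Tree: B1–B2, B2–B3, B3–B4, B2–B5, B1–B6, B3–B7, B3–B8

Each bag holds 2 vertices, so the decomposition has width 1, which upper-bounds the treewidth. G has an edge, so its treewidth is at least 1. Hence tw(G) = 1 exactly.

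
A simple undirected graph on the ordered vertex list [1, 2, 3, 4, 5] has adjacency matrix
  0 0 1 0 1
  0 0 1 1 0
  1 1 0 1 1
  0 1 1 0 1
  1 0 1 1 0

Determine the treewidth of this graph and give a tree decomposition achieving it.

Each bag holds 3 vertices, so the decomposition has width 2, which upper-bounds the treewidth. Conversely, {1, 3, 5} is a clique of size 3, and the vertices of any clique must share a bag in every tree decomposition; so some bag has ≥ 3 vertices and tw(G) ≥ 2. Therefore the treewidth is 2.

Treewidth 2.
Bags: B1 = {1, 3, 5}  B2 = {3, 4, 5}  B3 = {2, 3, 4}
Tree: B1–B2, B2–B3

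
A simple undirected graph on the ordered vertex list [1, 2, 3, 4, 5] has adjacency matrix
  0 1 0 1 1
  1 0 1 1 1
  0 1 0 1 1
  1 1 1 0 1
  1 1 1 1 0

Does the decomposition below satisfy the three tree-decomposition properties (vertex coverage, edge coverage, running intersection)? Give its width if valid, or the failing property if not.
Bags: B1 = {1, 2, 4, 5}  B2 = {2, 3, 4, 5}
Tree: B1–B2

Yes; width 3.

Every vertex of G appears in some bag (union = {1, 2, 3, 4, 5}); every edge is covered by a bag; and for each vertex v the set of bags containing v is connected in the bag tree. The decomposition is therefore valid. The largest bag has 4 vertices, so the width is 3.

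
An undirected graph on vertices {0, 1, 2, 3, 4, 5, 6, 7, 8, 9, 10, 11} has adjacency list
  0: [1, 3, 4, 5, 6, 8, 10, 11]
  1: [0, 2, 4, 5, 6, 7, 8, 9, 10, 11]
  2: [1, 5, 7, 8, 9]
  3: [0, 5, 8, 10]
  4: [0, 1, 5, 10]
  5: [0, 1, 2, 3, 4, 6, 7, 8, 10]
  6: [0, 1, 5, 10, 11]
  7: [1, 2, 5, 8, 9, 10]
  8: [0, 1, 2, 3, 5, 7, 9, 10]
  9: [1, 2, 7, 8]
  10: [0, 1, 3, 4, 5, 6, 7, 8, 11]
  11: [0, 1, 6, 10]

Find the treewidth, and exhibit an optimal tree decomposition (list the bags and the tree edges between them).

The largest bag has 5 vertices, giving width 4; this decomposition certifies tw(G) ≤ 4. For the lower bound, the 5 vertices {1, 2, 7, 8, 9} are pairwise adjacent, and any tree decomposition puts a clique entirely inside one bag — forcing width ≥ 4. The upper and lower bounds meet at 4, so that is the treewidth.

Treewidth 4.
One optimal decomposition is:
Bags: B1 = {1, 2, 5, 7, 8}  B2 = {1, 5, 7, 8, 10}  B3 = {1, 2, 7, 8, 9}  B4 = {0, 1, 5, 8, 10}  B5 = {0, 3, 5, 8, 10}  B6 = {0, 1, 5, 6, 10}  B7 = {0, 1, 6, 10, 11}  B8 = {0, 1, 4, 5, 10}
Tree: B1–B2, B1–B3, B2–B4, B4–B5, B4–B6, B6–B7, B4–B8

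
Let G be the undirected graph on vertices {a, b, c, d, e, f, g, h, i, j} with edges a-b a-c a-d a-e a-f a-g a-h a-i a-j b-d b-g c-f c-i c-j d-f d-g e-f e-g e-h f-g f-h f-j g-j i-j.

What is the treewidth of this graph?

A width-3 tree decomposition is:
Bags: B1 = {a, f, g, j}  B2 = {a, c, f, j}  B3 = {a, c, i, j}  B4 = {a, d, f, g}  B5 = {a, e, f, g}  B6 = {a, b, d, g}  B7 = {a, e, f, h}
Tree: B1–B2, B2–B3, B1–B4, B1–B5, B4–B6, B5–B7
Each bag holds 4 vertices, so the decomposition has width 3, which upper-bounds the treewidth. Conversely, {a, d, f, g} is a clique of size 4, and the vertices of any clique must share a bag in every tree decomposition; so some bag has ≥ 4 vertices and tw(G) ≥ 3. Therefore the treewidth is 3.

3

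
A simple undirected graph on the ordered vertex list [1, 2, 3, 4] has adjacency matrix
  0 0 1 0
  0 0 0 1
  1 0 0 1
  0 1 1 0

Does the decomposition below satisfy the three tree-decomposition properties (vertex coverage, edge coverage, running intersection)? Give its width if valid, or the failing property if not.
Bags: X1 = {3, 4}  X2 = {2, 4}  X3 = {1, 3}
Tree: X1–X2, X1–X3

Yes; width 1.

Checking the three conditions: (i) the bags cover all of {1, 2, 3, 4}; (ii) for each edge, some bag contains both endpoints; (iii) the bags containing any fixed vertex form a subtree. All hold, so the decomposition is valid with width 2 − 1 = 1.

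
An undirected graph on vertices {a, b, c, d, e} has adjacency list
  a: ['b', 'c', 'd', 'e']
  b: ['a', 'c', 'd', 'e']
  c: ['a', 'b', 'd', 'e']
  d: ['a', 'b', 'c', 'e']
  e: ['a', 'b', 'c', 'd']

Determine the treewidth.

A width-4 tree decomposition is:
Bags: B1 = {a, b, c, d, e}
Tree: (single bag)
A single bag containing all 5 vertices is trivially a valid decomposition of width 4. On the other hand G contains the 5-clique {a, b, c, d, e}. A clique must lie in a single bag of any decomposition, so no decomposition can have width below 4. Combining the bounds, tw(G) = 4.

4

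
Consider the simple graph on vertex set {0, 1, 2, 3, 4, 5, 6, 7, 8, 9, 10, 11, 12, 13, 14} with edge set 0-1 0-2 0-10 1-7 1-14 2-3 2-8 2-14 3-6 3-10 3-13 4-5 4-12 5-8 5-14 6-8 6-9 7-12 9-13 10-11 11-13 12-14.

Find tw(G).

A width-3 tree decomposition is:
Bags: B1 = {6, 9, 11, 13}  B2 = {3, 6, 11, 13}  B3 = {3, 6, 10, 11}  B4 = {3, 6, 8, 10}  B5 = {2, 3, 8, 10}  B6 = {0, 2, 8, 10}  B7 = {0, 2, 5, 8}  B8 = {0, 2, 5, 14}  B9 = {0, 1, 5, 14}  B10 = {1, 4, 5, 14}  B11 = {1, 4, 12, 14}  B12 = {1, 4, 7, 12}
Tree: B1–B2, B2–B3, B3–B4, B4–B5, B5–B6, B6–B7, B7–B8, B8–B9, B9–B10, B10–B11, B11–B12
Each bag holds 4 vertices, so the decomposition has width 3, which upper-bounds the treewidth. For the lower bound: the 4 vertex sets {9,11,13}, {6}, {3}, {0,2,8,10} are disjoint, each induces a connected subgraph, and every pair is joined by at least one edge of G. Contracting each set to a single vertex therefore yields K_{4} as a minor, and since treewidth is minor-monotone, tw(G) ≥ tw(K_{4}) = 3. The upper and lower bounds meet at 3, so that is the treewidth.

3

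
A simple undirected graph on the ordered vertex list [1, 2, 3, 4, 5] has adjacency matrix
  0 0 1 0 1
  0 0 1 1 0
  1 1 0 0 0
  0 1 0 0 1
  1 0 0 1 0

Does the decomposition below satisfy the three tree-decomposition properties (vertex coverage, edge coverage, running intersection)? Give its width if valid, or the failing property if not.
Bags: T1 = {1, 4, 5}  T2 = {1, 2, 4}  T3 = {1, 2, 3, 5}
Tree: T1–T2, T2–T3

A tree decomposition must satisfy three properties: every vertex lies in some bag; for every edge, both endpoints lie together in some bag; and for every vertex, the bags containing it form a connected subtree. Here bags containing vertex 5 are not connected in the tree, so the decomposition is invalid.

No — bags containing vertex 5 are not connected in the tree.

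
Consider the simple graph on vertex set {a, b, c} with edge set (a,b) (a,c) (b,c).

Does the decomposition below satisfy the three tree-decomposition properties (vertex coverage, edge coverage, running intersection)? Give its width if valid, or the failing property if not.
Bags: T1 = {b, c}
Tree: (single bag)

A tree decomposition must satisfy three properties: every vertex lies in some bag; for every edge, both endpoints lie together in some bag; and for every vertex, the bags containing it form a connected subtree. Here vertex a appears in no bag, so the decomposition is invalid.

No — vertex a appears in no bag.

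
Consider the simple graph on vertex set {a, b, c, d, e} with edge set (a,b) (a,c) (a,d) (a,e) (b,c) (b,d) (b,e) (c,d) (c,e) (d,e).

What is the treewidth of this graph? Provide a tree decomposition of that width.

Treewidth 4.
Bags: B1 = {a, b, c, d, e}
Tree: (single bag)

A single bag containing all 5 vertices is trivially a valid decomposition of width 4. For the lower bound, the 5 vertices {a, b, c, d, e} are pairwise adjacent, and any tree decomposition puts a clique entirely inside one bag — forcing width ≥ 4. Combining the bounds, tw(G) = 4.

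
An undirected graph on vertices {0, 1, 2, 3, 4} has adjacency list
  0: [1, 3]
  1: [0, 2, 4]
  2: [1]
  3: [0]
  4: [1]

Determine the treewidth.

1

A width-1 tree decomposition is:
Bags: B1 = {0, 1}  B2 = {0, 3}  B3 = {1, 2}  B4 = {1, 4}
Tree: B1–B2, B1–B3, B3–B4
Every bag has size at most 2, so the width is 2 − 1 = 1 and tw(G) ≤ 1. Any graph with an edge has treewidth ≥ 1, and G has the edge 1–0. The upper and lower bounds meet at 1, so that is the treewidth.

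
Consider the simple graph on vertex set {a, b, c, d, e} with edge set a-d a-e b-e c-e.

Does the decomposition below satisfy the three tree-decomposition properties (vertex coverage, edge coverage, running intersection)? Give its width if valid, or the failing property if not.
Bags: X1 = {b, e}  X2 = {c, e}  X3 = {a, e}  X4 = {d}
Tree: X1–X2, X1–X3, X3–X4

No — edge (a,d) lies in no bag.

A tree decomposition must satisfy three properties: every vertex lies in some bag; for every edge, both endpoints lie together in some bag; and for every vertex, the bags containing it form a connected subtree. Here edge (a,d) lies in no bag, so the decomposition is invalid.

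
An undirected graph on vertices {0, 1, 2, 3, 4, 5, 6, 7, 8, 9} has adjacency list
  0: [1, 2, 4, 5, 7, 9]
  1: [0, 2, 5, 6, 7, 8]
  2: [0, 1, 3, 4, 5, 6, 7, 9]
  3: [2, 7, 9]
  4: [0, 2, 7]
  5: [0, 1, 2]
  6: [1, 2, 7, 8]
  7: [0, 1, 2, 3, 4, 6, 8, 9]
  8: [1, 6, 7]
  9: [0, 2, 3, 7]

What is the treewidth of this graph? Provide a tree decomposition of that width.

The largest bag has 4 vertices, giving width 3; this decomposition certifies tw(G) ≤ 3. Conversely, {1, 6, 7, 8} is a clique of size 4, and the vertices of any clique must share a bag in every tree decomposition; so some bag has ≥ 4 vertices and tw(G) ≥ 3. Therefore the treewidth is 3.

Treewidth 3.
Bags: B1 = {0, 1, 2, 7}  B2 = {0, 2, 7, 9}  B3 = {2, 3, 7, 9}  B4 = {0, 2, 4, 7}  B5 = {1, 2, 6, 7}  B6 = {1, 6, 7, 8}  B7 = {0, 1, 2, 5}
Tree: B1–B2, B2–B3, B1–B4, B1–B5, B5–B6, B1–B7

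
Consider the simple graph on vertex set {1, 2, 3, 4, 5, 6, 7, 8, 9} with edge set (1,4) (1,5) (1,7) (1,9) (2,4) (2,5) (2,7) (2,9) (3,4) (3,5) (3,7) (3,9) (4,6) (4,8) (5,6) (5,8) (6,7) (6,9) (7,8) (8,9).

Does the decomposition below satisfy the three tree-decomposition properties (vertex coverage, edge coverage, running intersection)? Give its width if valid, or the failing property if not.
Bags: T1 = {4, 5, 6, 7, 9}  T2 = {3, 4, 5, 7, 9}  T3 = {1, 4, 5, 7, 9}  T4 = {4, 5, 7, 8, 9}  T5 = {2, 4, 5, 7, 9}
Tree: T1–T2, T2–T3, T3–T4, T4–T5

Checking the three conditions: (i) the bags cover all of {1, 2, 3, 4, 5, 6, 7, 8, 9}; (ii) for each edge, some bag contains both endpoints; (iii) the bags containing any fixed vertex form a subtree. All hold, so the decomposition is valid with width 5 − 1 = 4.

Yes; width 4.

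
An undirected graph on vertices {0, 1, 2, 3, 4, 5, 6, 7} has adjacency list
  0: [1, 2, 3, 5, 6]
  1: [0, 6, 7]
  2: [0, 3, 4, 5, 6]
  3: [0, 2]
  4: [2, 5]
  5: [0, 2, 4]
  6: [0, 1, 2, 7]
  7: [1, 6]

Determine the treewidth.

2

A width-2 tree decomposition is:
Bags: B1 = {0, 2, 6}  B2 = {0, 2, 3}  B3 = {0, 1, 6}  B4 = {0, 2, 5}  B5 = {2, 4, 5}  B6 = {1, 6, 7}
Tree: B1–B2, B1–B3, B1–B4, B4–B5, B3–B6
The largest bag has 3 vertices, giving width 2; this decomposition certifies tw(G) ≤ 2. Conversely, {0, 1, 6} is a clique of size 3, and the vertices of any clique must share a bag in every tree decomposition; so some bag has ≥ 3 vertices and tw(G) ≥ 2. The upper and lower bounds meet at 2, so that is the treewidth.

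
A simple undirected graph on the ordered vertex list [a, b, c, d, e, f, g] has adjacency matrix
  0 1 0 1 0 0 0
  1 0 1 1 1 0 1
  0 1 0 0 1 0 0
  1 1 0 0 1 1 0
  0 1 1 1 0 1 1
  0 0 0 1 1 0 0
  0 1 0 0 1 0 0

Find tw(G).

A width-2 tree decomposition is:
Bags: B1 = {b, d, e}  B2 = {b, e, g}  B3 = {a, b, d}  B4 = {d, e, f}  B5 = {b, c, e}
Tree: B1–B2, B1–B3, B1–B4, B2–B5
Each bag holds 3 vertices, so the decomposition has width 2, which upper-bounds the treewidth. Conversely, {d, e, f} is a clique of size 3, and the vertices of any clique must share a bag in every tree decomposition; so some bag has ≥ 3 vertices and tw(G) ≥ 2. Combining the bounds, tw(G) = 2.

2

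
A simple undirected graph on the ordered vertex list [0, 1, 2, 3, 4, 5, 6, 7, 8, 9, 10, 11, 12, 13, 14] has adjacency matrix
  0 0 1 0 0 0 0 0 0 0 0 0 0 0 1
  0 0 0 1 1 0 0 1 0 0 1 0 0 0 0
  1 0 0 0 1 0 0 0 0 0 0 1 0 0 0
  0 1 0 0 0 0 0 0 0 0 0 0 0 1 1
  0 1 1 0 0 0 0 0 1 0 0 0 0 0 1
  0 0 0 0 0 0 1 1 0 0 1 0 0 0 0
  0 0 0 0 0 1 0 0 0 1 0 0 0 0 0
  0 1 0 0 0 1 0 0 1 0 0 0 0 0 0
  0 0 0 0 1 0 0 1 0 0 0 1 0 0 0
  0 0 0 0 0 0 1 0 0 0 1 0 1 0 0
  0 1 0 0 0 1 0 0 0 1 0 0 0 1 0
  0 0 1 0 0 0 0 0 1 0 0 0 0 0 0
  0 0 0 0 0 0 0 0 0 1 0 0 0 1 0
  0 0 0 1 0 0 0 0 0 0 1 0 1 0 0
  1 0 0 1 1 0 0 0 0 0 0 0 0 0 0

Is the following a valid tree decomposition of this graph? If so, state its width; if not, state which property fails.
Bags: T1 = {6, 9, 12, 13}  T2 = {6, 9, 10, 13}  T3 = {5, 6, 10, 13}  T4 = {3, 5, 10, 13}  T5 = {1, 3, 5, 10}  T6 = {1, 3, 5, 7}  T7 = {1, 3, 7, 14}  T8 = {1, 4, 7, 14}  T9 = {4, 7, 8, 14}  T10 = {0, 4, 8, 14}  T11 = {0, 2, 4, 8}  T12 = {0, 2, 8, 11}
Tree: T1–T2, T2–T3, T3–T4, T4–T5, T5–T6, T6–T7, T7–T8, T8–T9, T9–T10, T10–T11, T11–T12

Checking the three conditions: (i) the bags cover all of {0, 1, 2, 3, 4, 5, 6, 7, 8, 9, 10, 11, 12, 13, 14}; (ii) for each edge, some bag contains both endpoints; (iii) the bags containing any fixed vertex form a subtree. All hold, so the decomposition is valid with width 4 − 1 = 3.

Yes; width 3.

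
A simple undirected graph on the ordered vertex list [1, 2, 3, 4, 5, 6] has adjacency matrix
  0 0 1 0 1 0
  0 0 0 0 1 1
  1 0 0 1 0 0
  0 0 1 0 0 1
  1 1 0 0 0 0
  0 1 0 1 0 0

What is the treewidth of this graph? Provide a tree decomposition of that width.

Treewidth 2.
One such decomposition:
Bags: B1 = {2, 4, 6}  B2 = {2, 3, 4}  B3 = {1, 2, 3}  B4 = {1, 2, 5}
Tree: B1–B2, B2–B3, B3–B4

Every bag has size at most 3, so the width is 3 − 1 = 2 and tw(G) ≤ 2. The edges 2–6–4–3–1–5–2 form a cycle, so G is not a tree and its treewidth is at least 2. The upper and lower bounds meet at 2, so that is the treewidth.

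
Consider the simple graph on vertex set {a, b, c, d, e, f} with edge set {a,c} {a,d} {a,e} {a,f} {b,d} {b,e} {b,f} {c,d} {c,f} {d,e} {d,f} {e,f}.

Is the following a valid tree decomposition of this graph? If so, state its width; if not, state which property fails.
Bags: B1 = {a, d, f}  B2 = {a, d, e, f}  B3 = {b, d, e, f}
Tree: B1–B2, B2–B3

A tree decomposition must satisfy three properties: every vertex lies in some bag; for every edge, both endpoints lie together in some bag; and for every vertex, the bags containing it form a connected subtree. Here vertex c appears in no bag, so the decomposition is invalid.

No — vertex c appears in no bag.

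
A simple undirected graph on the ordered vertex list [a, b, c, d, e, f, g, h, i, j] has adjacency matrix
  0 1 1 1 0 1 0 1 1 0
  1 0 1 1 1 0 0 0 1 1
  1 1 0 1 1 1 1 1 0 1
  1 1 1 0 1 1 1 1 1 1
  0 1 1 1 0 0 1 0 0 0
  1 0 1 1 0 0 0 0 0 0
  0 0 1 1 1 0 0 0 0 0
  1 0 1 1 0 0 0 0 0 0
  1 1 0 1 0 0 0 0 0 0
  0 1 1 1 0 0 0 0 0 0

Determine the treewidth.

A width-3 tree decomposition is:
Bags: B1 = {a, c, d, f}  B2 = {a, b, c, d}  B3 = {b, c, d, j}  B4 = {a, b, d, i}  B5 = {b, c, d, e}  B6 = {a, c, d, h}  B7 = {c, d, e, g}
Tree: B1–B2, B2–B3, B2–B4, B3–B5, B1–B6, B5–B7
Each bag holds 4 vertices, so the decomposition has width 3, which upper-bounds the treewidth. On the other hand G contains the 4-clique {c, d, e, g}. A clique must lie in a single bag of any decomposition, so no decomposition can have width below 3. Therefore the treewidth is 3.

3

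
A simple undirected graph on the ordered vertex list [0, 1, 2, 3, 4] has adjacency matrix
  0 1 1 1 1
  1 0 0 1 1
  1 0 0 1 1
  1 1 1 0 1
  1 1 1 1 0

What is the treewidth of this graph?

A width-3 tree decomposition is:
Bags: B1 = {0, 1, 3, 4}  B2 = {0, 2, 3, 4}
Tree: B1–B2
The largest bag has 4 vertices, giving width 3; this decomposition certifies tw(G) ≤ 3. For the lower bound, the 4 vertices {0, 1, 3, 4} are pairwise adjacent, and any tree decomposition puts a clique entirely inside one bag — forcing width ≥ 3. Hence tw(G) = 3 exactly.

3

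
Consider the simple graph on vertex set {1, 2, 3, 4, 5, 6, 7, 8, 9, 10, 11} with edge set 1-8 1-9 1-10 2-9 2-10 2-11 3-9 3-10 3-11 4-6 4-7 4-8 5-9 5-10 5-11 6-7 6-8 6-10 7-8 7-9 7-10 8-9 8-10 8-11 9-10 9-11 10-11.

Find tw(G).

3

A width-3 tree decomposition is:
Bags: B1 = {8, 9, 10, 11}  B2 = {2, 9, 10, 11}  B3 = {7, 8, 9, 10}  B4 = {5, 9, 10, 11}  B5 = {3, 9, 10, 11}  B6 = {6, 7, 8, 10}  B7 = {4, 6, 7, 8}  B8 = {1, 8, 9, 10}
Tree: B1–B2, B1–B3, B1–B4, B4–B5, B3–B6, B6–B7, B1–B8
The largest bag has 4 vertices, giving width 3; this decomposition certifies tw(G) ≤ 3. On the other hand G contains the 4-clique {1, 8, 9, 10}. A clique must lie in a single bag of any decomposition, so no decomposition can have width below 3. The upper and lower bounds meet at 3, so that is the treewidth.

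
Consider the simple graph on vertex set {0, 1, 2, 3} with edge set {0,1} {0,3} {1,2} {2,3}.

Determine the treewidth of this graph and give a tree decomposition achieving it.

Treewidth 2.
One optimal decomposition is:
Bags: B1 = {1, 2, 3}  B2 = {0, 1, 3}
Tree: B1–B2

Each bag holds 3 vertices, so the decomposition has width 2, which upper-bounds the treewidth. For the lower bound, G contains the cycle 1–2–3–0–1, so G is not a forest; only forests have treewidth ≤ 1, hence tw(G) ≥ 2. Therefore the treewidth is 2.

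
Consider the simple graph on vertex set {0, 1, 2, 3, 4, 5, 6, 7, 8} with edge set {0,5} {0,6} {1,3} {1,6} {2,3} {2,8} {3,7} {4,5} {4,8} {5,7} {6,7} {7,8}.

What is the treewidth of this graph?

3

A width-3 tree decomposition is:
Bags: B1 = {2, 4, 5, 8}  B2 = {2, 5, 7, 8}  B3 = {2, 3, 5, 7}  B4 = {0, 3, 5, 7}  B5 = {0, 3, 6, 7}  B6 = {0, 1, 3, 6}
Tree: B1–B2, B2–B3, B3–B4, B4–B5, B5–B6
Each bag holds 4 vertices, so the decomposition has width 3, which upper-bounds the treewidth. For the lower bound: the 4 vertex sets {2,4,8}, {5}, {7}, {0,1,3,6} are disjoint, each induces a connected subgraph, and every pair is joined by at least one edge of G. Contracting each set to a single vertex therefore yields K_{4} as a minor, and since treewidth is minor-monotone, tw(G) ≥ tw(K_{4}) = 3. Therefore the treewidth is 3.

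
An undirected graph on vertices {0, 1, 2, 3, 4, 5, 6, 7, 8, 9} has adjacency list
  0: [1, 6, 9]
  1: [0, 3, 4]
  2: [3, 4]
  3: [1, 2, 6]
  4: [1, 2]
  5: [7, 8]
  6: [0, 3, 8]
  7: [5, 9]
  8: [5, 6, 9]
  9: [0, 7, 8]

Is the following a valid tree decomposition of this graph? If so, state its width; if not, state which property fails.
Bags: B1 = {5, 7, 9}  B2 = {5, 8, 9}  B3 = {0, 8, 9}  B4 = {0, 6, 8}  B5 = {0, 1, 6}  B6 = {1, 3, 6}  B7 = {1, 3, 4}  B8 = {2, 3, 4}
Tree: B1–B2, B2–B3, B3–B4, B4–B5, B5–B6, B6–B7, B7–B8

Yes; width 2.

Checking the three conditions: (i) the bags cover all of {0, 1, 2, 3, 4, 5, 6, 7, 8, 9}; (ii) for each edge, some bag contains both endpoints; (iii) the bags containing any fixed vertex form a subtree. All hold, so the decomposition is valid with width 3 − 1 = 2.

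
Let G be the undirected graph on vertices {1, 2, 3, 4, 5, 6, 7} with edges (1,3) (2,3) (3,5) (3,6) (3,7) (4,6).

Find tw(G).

A width-1 tree decomposition is:
Bags: B1 = {2, 3}  B2 = {3, 7}  B3 = {1, 3}  B4 = {3, 6}  B5 = {4, 6}  B6 = {3, 5}
Tree: B1–B2, B1–B3, B2–B4, B4–B5, B3–B6
Each bag holds 2 vertices, so the decomposition has width 1, which upper-bounds the treewidth. Since G has at least one edge (e.g. 3–2), it is not an edgeless graph, so tw(G) ≥ 1. The upper and lower bounds meet at 1, so that is the treewidth.

1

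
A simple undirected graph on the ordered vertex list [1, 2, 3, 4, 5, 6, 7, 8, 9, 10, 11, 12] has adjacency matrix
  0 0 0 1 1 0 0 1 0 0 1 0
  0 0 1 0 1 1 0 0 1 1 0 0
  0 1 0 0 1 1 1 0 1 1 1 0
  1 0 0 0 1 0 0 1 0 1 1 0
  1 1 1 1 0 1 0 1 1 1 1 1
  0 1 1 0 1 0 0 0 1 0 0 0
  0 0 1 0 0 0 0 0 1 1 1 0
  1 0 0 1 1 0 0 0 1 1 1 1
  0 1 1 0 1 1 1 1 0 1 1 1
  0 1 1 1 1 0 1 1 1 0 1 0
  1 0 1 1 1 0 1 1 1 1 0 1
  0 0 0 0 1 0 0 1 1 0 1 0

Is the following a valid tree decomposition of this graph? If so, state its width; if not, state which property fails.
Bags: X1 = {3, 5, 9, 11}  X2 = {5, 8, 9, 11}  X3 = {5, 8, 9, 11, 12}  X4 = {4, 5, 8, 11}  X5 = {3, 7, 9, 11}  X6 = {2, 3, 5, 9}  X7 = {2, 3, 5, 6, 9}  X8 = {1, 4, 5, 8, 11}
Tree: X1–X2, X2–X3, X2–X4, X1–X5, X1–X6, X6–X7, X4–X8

A tree decomposition must satisfy three properties: every vertex lies in some bag; for every edge, both endpoints lie together in some bag; and for every vertex, the bags containing it form a connected subtree. Here vertex 10 appears in no bag, so the decomposition is invalid.

No — vertex 10 appears in no bag.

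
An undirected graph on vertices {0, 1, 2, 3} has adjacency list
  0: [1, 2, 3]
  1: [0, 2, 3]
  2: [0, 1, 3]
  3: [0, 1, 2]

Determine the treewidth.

A width-3 tree decomposition is:
Bags: B1 = {0, 1, 2, 3}
Tree: (single bag)
A single bag containing all 4 vertices is trivially a valid decomposition of width 3. On the other hand G contains the 4-clique {0, 1, 2, 3}. A clique must lie in a single bag of any decomposition, so no decomposition can have width below 3. The upper and lower bounds meet at 3, so that is the treewidth.

3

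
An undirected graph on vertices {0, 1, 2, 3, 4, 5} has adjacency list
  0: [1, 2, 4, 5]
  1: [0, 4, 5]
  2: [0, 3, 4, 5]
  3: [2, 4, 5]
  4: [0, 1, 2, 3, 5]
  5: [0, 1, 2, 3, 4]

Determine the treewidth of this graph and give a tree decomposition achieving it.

Treewidth 3.
One optimal decomposition is:
Bags: B1 = {0, 2, 4, 5}  B2 = {2, 3, 4, 5}  B3 = {0, 1, 4, 5}
Tree: B1–B2, B1–B3

The largest bag has 4 vertices, giving width 3; this decomposition certifies tw(G) ≤ 3. On the other hand G contains the 4-clique {0, 1, 4, 5}. A clique must lie in a single bag of any decomposition, so no decomposition can have width below 3. The upper and lower bounds meet at 3, so that is the treewidth.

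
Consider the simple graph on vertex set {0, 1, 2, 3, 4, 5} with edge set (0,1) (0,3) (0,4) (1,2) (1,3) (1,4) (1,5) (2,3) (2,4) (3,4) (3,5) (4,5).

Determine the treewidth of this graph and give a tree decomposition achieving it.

The largest bag has 4 vertices, giving width 3; this decomposition certifies tw(G) ≤ 3. Conversely, {0, 1, 3, 4} is a clique of size 4, and the vertices of any clique must share a bag in every tree decomposition; so some bag has ≥ 4 vertices and tw(G) ≥ 3. The upper and lower bounds meet at 3, so that is the treewidth.

Treewidth 3.
One optimal decomposition is:
Bags: B1 = {1, 2, 3, 4}  B2 = {1, 3, 4, 5}  B3 = {0, 1, 3, 4}
Tree: B1–B2, B2–B3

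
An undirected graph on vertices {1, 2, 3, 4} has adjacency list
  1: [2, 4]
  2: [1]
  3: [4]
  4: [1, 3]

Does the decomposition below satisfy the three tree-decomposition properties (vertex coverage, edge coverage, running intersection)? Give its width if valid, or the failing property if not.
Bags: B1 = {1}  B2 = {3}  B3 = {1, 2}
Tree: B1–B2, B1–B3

No — vertex 4 appears in no bag.

A tree decomposition must satisfy three properties: every vertex lies in some bag; for every edge, both endpoints lie together in some bag; and for every vertex, the bags containing it form a connected subtree. Here vertex 4 appears in no bag, so the decomposition is invalid.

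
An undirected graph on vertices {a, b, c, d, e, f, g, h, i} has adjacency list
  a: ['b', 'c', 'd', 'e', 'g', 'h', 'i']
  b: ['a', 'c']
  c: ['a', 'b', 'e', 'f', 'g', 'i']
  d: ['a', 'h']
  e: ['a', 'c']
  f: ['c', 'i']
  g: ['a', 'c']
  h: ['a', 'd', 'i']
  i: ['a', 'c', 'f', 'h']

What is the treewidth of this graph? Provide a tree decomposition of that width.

Each bag holds 3 vertices, so the decomposition has width 2, which upper-bounds the treewidth. Conversely, {a, d, h} is a clique of size 3, and the vertices of any clique must share a bag in every tree decomposition; so some bag has ≥ 3 vertices and tw(G) ≥ 2. Combining the bounds, tw(G) = 2.

Treewidth 2.
Bags: B1 = {a, c, e}  B2 = {a, c, g}  B3 = {a, c, i}  B4 = {a, h, i}  B5 = {a, d, h}  B6 = {a, b, c}  B7 = {c, f, i}
Tree: B1–B2, B2–B3, B3–B4, B4–B5, B3–B6, B3–B7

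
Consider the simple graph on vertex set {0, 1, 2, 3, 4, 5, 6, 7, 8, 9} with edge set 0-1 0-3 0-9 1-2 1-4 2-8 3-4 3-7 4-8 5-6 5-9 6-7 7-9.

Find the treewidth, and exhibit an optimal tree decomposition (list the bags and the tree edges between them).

Treewidth 2.
Bags: B1 = {2, 4, 8}  B2 = {1, 2, 4}  B3 = {1, 3, 4}  B4 = {0, 1, 3}  B5 = {0, 3, 7}  B6 = {0, 7, 9}  B7 = {6, 7, 9}  B8 = {5, 6, 9}
Tree: B1–B2, B2–B3, B3–B4, B4–B5, B5–B6, B6–B7, B7–B8

Each bag holds 3 vertices, so the decomposition has width 2, which upper-bounds the treewidth. For the lower bound, G contains the cycle 8–2–1–4–8, so G is not a forest; only forests have treewidth ≤ 1, hence tw(G) ≥ 2. The upper and lower bounds meet at 2, so that is the treewidth.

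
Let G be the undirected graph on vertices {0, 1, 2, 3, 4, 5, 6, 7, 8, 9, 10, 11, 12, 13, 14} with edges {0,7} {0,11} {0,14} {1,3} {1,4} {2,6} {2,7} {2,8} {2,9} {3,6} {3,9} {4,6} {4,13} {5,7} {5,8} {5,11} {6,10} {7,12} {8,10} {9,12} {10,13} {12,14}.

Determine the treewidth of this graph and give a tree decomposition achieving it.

The largest bag has 4 vertices, giving width 3; this decomposition certifies tw(G) ≤ 3. For the lower bound: the 4 vertex sets {0,11,14}, {5}, {7}, {2,8,9,12} are disjoint, each induces a connected subgraph, and every pair is joined by at least one edge of G. Contracting each set to a single vertex therefore yields K_{4} as a minor, and since treewidth is minor-monotone, tw(G) ≥ tw(K_{4}) = 3. The upper and lower bounds meet at 3, so that is the treewidth.

Treewidth 3.
One such decomposition:
Bags: B1 = {0, 5, 11, 14}  B2 = {0, 5, 7, 14}  B3 = {5, 7, 12, 14}  B4 = {5, 7, 8, 12}  B5 = {2, 7, 8, 12}  B6 = {2, 8, 9, 12}  B7 = {2, 8, 9, 10}  B8 = {2, 6, 9, 10}  B9 = {3, 6, 9, 10}  B10 = {3, 6, 10, 13}  B11 = {3, 4, 6, 13}  B12 = {1, 3, 4, 13}
Tree: B1–B2, B2–B3, B3–B4, B4–B5, B5–B6, B6–B7, B7–B8, B8–B9, B9–B10, B10–B11, B11–B12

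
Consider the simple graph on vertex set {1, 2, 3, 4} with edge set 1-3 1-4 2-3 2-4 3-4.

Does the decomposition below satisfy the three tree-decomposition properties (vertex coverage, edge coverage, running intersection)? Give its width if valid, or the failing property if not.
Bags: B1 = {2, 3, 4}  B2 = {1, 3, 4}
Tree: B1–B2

Yes; width 2.

Vertex coverage: the bags together contain {1, 2, 3, 4}, the full vertex set. Edge coverage: each edge of G has both endpoints in at least one bag. Running intersection: for every vertex, the bags containing it form a connected subtree. All three properties hold, so this is a valid tree decomposition of width max|bag| − 1 = 2, and hence tw(G) ≤ 2.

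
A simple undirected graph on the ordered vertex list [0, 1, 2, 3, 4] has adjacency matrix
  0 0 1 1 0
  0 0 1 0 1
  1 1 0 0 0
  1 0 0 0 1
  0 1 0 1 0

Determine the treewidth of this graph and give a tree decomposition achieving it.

The largest bag has 3 vertices, giving width 2; this decomposition certifies tw(G) ≤ 2. For the lower bound, G contains the cycle 4–3–0–2–1–4, so G is not a forest; only forests have treewidth ≤ 1, hence tw(G) ≥ 2. The upper and lower bounds meet at 2, so that is the treewidth.

Treewidth 2.
Bags: B1 = {0, 3, 4}  B2 = {0, 2, 4}  B3 = {1, 2, 4}
Tree: B1–B2, B2–B3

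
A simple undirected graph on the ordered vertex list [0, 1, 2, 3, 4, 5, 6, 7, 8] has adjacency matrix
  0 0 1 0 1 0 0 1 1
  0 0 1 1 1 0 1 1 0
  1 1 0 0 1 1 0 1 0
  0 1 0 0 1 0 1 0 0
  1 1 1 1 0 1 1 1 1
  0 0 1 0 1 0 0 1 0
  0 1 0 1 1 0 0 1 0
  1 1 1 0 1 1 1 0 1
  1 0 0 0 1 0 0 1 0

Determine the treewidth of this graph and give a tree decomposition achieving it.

The largest bag has 4 vertices, giving width 3; this decomposition certifies tw(G) ≤ 3. On the other hand G contains the 4-clique {1, 3, 4, 6}. A clique must lie in a single bag of any decomposition, so no decomposition can have width below 3. The upper and lower bounds meet at 3, so that is the treewidth.

Treewidth 3.
One optimal decomposition is:
Bags: B1 = {1, 2, 4, 7}  B2 = {1, 4, 6, 7}  B3 = {0, 2, 4, 7}  B4 = {2, 4, 5, 7}  B5 = {1, 3, 4, 6}  B6 = {0, 4, 7, 8}
Tree: B1–B2, B1–B3, B1–B4, B2–B5, B3–B6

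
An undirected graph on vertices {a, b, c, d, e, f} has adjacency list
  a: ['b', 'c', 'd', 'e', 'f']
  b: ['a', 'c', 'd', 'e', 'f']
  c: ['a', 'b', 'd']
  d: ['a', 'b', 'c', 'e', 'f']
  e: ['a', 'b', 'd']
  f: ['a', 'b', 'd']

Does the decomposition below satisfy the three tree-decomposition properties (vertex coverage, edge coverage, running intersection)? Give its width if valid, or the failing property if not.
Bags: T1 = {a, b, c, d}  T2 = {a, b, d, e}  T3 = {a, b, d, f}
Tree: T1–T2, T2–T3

Every vertex of G appears in some bag (union = {a, b, c, d, e, f}); every edge is covered by a bag; and for each vertex v the set of bags containing v is connected in the bag tree. The decomposition is therefore valid. The largest bag has 4 vertices, so the width is 3.

Yes; width 3.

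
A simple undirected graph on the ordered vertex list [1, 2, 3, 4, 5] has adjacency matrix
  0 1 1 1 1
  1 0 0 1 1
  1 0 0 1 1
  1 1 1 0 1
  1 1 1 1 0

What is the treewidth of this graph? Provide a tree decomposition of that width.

Each bag holds 4 vertices, so the decomposition has width 3, which upper-bounds the treewidth. Conversely, {1, 2, 4, 5} is a clique of size 4, and the vertices of any clique must share a bag in every tree decomposition; so some bag has ≥ 4 vertices and tw(G) ≥ 3. The upper and lower bounds meet at 3, so that is the treewidth.

Treewidth 3.
One such decomposition:
Bags: B1 = {1, 2, 4, 5}  B2 = {1, 3, 4, 5}
Tree: B1–B2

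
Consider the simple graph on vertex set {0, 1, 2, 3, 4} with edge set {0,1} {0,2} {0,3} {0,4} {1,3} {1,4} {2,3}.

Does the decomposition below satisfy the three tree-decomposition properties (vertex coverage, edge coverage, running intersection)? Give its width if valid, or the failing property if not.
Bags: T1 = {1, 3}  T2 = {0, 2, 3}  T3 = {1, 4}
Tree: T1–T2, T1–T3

A tree decomposition must satisfy three properties: every vertex lies in some bag; for every edge, both endpoints lie together in some bag; and for every vertex, the bags containing it form a connected subtree. Here edge (0,1) lies in no bag, so the decomposition is invalid.

No — edge (0,1) lies in no bag.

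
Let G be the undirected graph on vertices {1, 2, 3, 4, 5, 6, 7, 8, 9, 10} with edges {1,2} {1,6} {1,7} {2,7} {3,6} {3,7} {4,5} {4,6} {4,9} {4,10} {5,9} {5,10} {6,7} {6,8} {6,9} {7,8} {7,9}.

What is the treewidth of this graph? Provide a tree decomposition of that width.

Treewidth 2.
One optimal decomposition is:
Bags: B1 = {6, 7, 9}  B2 = {1, 6, 7}  B3 = {4, 6, 9}  B4 = {4, 5, 9}  B5 = {4, 5, 10}  B6 = {1, 2, 7}  B7 = {6, 7, 8}  B8 = {3, 6, 7}
Tree: B1–B2, B1–B3, B3–B4, B4–B5, B2–B6, B2–B7, B1–B8

The largest bag has 3 vertices, giving width 2; this decomposition certifies tw(G) ≤ 2. Conversely, {1, 2, 7} is a clique of size 3, and the vertices of any clique must share a bag in every tree decomposition; so some bag has ≥ 3 vertices and tw(G) ≥ 2. The upper and lower bounds meet at 2, so that is the treewidth.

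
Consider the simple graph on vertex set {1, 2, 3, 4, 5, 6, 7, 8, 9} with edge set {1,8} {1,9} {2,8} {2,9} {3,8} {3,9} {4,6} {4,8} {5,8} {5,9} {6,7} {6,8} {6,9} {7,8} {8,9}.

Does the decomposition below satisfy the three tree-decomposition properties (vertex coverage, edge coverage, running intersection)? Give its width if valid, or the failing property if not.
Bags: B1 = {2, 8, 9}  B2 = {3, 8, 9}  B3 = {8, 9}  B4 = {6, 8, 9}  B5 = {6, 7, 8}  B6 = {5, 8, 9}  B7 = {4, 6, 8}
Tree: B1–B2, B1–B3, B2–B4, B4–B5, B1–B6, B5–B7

No — vertex 1 appears in no bag.

A tree decomposition must satisfy three properties: every vertex lies in some bag; for every edge, both endpoints lie together in some bag; and for every vertex, the bags containing it form a connected subtree. Here vertex 1 appears in no bag, so the decomposition is invalid.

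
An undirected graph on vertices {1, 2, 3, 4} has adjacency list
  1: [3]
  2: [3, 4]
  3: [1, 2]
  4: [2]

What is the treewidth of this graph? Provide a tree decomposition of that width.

Every bag has size at most 2, so the width is 2 − 1 = 1 and tw(G) ≤ 1. Any graph with an edge has treewidth ≥ 1, and G has the edge 4–2. The upper and lower bounds meet at 1, so that is the treewidth.

Treewidth 1.
One optimal decomposition is:
Bags: B1 = {2, 4}  B2 = {2, 3}  B3 = {1, 3}
Tree: B1–B2, B2–B3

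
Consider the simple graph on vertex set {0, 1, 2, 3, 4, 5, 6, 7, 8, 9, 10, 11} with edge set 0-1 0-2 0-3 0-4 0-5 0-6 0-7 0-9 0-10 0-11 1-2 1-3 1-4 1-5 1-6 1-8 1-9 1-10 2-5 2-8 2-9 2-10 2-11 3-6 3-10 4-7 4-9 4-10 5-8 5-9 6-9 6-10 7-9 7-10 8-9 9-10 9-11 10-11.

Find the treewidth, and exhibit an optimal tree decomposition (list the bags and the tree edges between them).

Treewidth 4.
Bags: B1 = {0, 1, 2, 9, 10}  B2 = {0, 2, 9, 10, 11}  B3 = {0, 1, 2, 5, 9}  B4 = {0, 1, 6, 9, 10}  B5 = {1, 2, 5, 8, 9}  B6 = {0, 1, 4, 9, 10}  B7 = {0, 1, 3, 6, 10}  B8 = {0, 4, 7, 9, 10}
Tree: B1–B2, B1–B3, B1–B4, B3–B5, B1–B6, B4–B7, B6–B8

Each bag holds 5 vertices, so the decomposition has width 4, which upper-bounds the treewidth. For the lower bound, the 5 vertices {0, 1, 2, 9, 10} are pairwise adjacent, and any tree decomposition puts a clique entirely inside one bag — forcing width ≥ 4. Hence tw(G) = 4 exactly.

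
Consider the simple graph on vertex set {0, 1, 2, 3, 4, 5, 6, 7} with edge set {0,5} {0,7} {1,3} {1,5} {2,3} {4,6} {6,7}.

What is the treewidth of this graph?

1

A width-1 tree decomposition is:
Bags: B1 = {2, 3}  B2 = {1, 3}  B3 = {1, 5}  B4 = {0, 5}  B5 = {0, 7}  B6 = {6, 7}  B7 = {4, 6}
Tree: B1–B2, B2–B3, B3–B4, B4–B5, B5–B6, B6–B7
The largest bag has 2 vertices, giving width 1; this decomposition certifies tw(G) ≤ 1. Any graph with an edge has treewidth ≥ 1, and G has the edge 2–3. The upper and lower bounds meet at 1, so that is the treewidth.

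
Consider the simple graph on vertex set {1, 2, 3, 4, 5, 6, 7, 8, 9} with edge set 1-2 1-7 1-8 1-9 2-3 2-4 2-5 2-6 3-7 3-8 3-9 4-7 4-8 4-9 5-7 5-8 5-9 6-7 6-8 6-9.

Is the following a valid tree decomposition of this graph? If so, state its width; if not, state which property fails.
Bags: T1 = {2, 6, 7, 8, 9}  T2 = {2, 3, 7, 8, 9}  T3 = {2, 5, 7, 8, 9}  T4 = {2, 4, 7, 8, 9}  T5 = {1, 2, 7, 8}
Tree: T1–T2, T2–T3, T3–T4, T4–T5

No — edge (9,1) lies in no bag.

A tree decomposition must satisfy three properties: every vertex lies in some bag; for every edge, both endpoints lie together in some bag; and for every vertex, the bags containing it form a connected subtree. Here edge (9,1) lies in no bag, so the decomposition is invalid.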